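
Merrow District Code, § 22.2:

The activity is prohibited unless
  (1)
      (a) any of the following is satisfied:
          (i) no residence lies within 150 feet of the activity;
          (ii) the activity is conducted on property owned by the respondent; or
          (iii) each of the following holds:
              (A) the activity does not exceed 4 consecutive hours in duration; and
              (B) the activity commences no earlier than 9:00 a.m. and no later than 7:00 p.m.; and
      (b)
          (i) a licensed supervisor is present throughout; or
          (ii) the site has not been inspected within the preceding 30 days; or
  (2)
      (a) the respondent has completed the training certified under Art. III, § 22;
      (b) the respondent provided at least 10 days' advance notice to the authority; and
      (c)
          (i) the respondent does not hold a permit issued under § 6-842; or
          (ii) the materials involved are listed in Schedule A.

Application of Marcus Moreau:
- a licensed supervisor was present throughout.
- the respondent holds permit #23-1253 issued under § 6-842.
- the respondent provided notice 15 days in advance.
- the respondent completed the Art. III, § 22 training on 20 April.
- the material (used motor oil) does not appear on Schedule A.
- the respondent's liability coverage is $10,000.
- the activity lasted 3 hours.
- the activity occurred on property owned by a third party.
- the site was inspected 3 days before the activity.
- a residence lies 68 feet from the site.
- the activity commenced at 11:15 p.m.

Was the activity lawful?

(i) no residence in 150 ft — fails.
(ii) own property — not satisfied.
(A) ≤ 4 hrs duration — satisfied.
(B) start within hours — fails.
(iii): T AND F → false.
(a) = F OR F OR F = false.
(i) supervisor present — met.
(ii) not (site inspected) — not met.
(b): T OR F → true.
(1) = F AND T = false.
(a) training certified — met.
(b) ≥10 days' notice — satisfied.
(i) not (holds permit) — fails.
(ii) Schedule A material — not satisfied.
So (c) is not satisfied (F OR F).
(2) = T AND T AND F = false.
Overall = F OR F = false.

No — unlawful.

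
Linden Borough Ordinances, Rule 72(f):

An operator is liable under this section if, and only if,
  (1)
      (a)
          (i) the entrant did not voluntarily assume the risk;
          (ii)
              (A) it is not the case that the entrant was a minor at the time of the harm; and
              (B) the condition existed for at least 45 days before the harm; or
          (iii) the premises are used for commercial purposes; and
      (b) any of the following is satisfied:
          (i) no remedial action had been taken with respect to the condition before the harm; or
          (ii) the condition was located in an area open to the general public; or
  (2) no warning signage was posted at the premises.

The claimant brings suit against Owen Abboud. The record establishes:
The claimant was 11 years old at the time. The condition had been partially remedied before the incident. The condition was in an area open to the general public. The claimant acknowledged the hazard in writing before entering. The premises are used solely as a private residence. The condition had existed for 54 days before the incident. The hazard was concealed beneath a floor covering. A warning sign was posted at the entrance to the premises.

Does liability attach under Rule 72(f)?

No — not liable.

(i) no assumed risk — not met.
(A) not (entrant a minor) — not met.
(B) condition ≥45 days old — met.
(ii): F AND T → false.
(iii) commercial use — not met.
So (a) is not satisfied (F OR F OR F).
(i) no remedial action — not satisfied.
(ii) public area — met.
(b): F OR T → true.
So (1) is not satisfied (F AND T).
(2) no signage posted — not met.
So Overall is not satisfied (F OR F).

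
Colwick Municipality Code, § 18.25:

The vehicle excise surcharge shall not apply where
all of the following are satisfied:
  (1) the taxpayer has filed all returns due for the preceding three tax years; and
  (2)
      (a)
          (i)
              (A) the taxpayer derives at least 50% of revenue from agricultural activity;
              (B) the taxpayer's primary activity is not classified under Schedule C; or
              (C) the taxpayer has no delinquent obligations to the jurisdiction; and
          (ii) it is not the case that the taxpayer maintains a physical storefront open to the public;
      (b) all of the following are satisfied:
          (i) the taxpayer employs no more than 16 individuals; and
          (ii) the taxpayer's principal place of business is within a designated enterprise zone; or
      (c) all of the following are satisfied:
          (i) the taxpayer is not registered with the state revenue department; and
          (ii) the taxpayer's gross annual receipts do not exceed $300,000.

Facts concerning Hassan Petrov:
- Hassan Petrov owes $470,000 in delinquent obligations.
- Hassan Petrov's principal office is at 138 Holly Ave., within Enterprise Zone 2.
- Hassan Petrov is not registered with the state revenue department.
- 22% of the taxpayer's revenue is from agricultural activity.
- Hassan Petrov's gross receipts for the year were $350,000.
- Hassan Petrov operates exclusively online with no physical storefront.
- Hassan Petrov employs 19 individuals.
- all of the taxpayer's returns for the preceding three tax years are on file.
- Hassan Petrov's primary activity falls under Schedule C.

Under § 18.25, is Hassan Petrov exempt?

(1) returns current — met.
(A) ≥50% agricultural — not met.
(B) not (Schedule C activity) — not met.
(C) no delinquency — fails.
(i) = F OR F OR F = false.
(ii) not (has storefront) — satisfied.
So (a) is not satisfied (F AND T).
(i) ≤ 16 employees — not met.
(ii) in enterprise zone — met.
(b): F AND T → false.
(i) not (state-registered) — satisfied.
(ii) receipts ≤ $300,000 — not satisfied.
(c): T AND F → false.
(2): F OR F OR F → false.
Overall = T AND F = false.

No — not exempt.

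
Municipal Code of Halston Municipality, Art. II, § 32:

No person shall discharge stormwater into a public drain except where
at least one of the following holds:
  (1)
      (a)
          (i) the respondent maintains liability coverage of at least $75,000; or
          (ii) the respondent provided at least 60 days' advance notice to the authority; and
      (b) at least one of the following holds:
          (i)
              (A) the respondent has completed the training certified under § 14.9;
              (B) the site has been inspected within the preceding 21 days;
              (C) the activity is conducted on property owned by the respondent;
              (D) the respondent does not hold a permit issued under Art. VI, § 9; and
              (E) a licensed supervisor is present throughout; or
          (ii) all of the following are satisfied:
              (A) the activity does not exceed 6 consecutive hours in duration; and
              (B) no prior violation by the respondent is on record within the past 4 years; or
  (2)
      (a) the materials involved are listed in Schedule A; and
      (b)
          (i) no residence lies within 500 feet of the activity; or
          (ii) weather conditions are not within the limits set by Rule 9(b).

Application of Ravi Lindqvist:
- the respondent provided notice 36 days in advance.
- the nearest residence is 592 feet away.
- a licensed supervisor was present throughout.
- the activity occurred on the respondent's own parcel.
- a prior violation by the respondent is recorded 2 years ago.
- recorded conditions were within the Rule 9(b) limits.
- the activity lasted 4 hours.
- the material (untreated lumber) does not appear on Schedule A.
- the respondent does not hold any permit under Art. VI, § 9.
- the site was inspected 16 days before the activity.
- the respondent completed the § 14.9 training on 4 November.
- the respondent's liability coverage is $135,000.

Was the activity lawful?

Yes — lawful.

(i) coverage ≥ $75,000 — holds.
(ii) ≥60 days' notice — not met.
(a) = T OR F = true.
(A) training certified — met.
(B) site inspected — holds.
(C) own property — holds.
(D) not (holds permit) — satisfied.
(E) supervisor present — satisfied.
So (i) is satisfied (T AND T AND T AND T AND T).
(A) ≤ 6 hrs duration — satisfied.
(B) no prior violation — not met.
So (ii) is not satisfied (T AND F).
(b): T OR F → true.
(1) = T AND T = true.
(a) Schedule A material — fails.
(i) no residence in 500 ft — holds.
(ii) not (weather ok) — not satisfied.
(b) = T OR F = true.
(2): F AND T → false.
So Overall is satisfied (T OR F).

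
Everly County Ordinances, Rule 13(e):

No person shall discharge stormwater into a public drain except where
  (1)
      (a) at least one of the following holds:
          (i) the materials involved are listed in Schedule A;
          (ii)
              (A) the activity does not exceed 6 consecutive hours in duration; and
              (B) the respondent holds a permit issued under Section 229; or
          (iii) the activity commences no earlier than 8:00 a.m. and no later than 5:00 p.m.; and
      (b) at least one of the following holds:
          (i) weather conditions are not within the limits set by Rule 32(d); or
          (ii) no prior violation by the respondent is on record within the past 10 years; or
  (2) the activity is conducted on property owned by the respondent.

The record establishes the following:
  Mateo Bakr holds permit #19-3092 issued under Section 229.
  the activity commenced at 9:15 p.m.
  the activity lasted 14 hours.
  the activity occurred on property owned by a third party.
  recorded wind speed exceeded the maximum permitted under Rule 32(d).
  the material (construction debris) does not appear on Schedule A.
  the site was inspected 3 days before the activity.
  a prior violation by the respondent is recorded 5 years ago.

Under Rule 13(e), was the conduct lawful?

(i) Schedule A material — not met.
(A) ≤ 6 hrs duration — not satisfied.
(B) holds permit — satisfied.
So (ii) is not satisfied (F AND T).
(iii) start within hours — fails.
(a): F OR F OR F → false.
(i) not (weather ok) — met.
(ii) no prior violation — not satisfied.
(b) = T OR F = true.
So (1) is not satisfied (F AND T).
(2) own property — fails.
Overall: F OR F → false.

No — unlawful.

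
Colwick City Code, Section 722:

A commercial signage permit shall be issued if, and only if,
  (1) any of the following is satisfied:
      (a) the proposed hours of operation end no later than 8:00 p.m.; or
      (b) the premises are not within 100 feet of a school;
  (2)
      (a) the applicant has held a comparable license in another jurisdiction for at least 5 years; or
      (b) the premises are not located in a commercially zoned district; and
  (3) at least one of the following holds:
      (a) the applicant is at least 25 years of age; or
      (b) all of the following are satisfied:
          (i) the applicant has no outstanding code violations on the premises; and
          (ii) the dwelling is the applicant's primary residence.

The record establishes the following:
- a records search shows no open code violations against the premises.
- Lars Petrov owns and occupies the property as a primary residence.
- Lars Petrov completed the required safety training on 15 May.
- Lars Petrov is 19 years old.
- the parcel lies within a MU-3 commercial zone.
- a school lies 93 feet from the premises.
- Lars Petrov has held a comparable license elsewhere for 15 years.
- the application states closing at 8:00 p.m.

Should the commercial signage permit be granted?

Yes — granted.

(a) closes by 8 p.m. — met.
(b) ≥100 ft from school — not satisfied.
So (1) is satisfied (T OR F).
(a) prior license ≥ 5 yr — satisfied.
(b) not (commercially zoned) — fails.
(2): T OR F → true.
(a) age ≥ 25 — not met.
(i) no code violations — met.
(ii) primary residence — holds.
(b) = T AND T = true.
(3): F OR T → true.
So Overall is satisfied (T AND T AND T).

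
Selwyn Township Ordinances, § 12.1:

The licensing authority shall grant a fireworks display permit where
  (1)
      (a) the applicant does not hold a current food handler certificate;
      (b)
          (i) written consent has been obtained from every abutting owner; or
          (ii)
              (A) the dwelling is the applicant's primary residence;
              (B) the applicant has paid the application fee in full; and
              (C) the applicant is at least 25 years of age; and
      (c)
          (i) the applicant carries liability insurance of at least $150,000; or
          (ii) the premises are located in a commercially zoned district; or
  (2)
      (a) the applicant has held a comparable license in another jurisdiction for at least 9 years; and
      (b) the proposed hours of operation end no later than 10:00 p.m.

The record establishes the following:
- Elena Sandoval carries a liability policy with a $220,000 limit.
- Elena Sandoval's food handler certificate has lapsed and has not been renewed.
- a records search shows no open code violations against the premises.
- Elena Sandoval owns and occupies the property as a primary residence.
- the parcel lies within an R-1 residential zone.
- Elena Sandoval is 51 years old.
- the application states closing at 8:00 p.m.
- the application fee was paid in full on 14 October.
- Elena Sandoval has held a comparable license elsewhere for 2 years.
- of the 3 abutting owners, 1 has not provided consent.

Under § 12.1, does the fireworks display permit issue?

Yes — granted.

(a) not (food handler cert.) — holds.
(i) all abutters consent — fails.
(A) primary residence — satisfied.
(B) fee paid — satisfied.
(C) age ≥ 25 — satisfied.
So (ii) is satisfied (T AND T AND T).
(b): F OR T → true.
(i) insurance ≥ $150,000 — holds.
(ii) commercially zoned — fails.
(c): T OR F → true.
So (1) is satisfied (T AND T AND T).
(a) prior license ≥ 9 yr — fails.
(b) closes by 10 p.m. — satisfied.
(2): F AND T → false.
Overall: T OR F → true.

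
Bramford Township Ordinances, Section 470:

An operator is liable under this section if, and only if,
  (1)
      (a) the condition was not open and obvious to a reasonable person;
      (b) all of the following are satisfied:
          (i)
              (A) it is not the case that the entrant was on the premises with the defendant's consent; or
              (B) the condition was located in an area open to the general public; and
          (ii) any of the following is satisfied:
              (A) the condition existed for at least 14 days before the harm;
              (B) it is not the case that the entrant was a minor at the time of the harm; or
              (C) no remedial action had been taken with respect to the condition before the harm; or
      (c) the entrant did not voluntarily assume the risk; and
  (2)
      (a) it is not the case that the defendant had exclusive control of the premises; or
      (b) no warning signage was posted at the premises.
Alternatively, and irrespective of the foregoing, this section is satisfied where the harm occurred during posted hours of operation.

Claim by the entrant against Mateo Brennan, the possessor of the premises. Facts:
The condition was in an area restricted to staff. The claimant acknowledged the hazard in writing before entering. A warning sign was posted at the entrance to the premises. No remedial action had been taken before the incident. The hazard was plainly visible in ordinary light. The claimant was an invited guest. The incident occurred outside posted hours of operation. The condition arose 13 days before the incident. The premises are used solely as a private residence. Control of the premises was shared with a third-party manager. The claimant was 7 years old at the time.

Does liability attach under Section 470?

(a) not open/obvious — fails.
(A) not (consent to enter) — not satisfied.
(B) public area — not met.
(i) = F OR F = false.
(A) condition ≥14 days old — not satisfied.
(B) not (entrant a minor) — fails.
(C) no remedial action — met.
(ii) = F OR F OR T = true.
(b): F AND T → false.
(c) no assumed risk — not satisfied.
(1) = F OR F OR F = false.
(a) not (exclusive control) — holds.
(b) no signage posted — not satisfied.
So (2) is satisfied (T OR F).
So Overall is not satisfied (F AND T).
Exception (during posted hours) — not satisfied.
Result: main false OR exception false → false.

No — not liable.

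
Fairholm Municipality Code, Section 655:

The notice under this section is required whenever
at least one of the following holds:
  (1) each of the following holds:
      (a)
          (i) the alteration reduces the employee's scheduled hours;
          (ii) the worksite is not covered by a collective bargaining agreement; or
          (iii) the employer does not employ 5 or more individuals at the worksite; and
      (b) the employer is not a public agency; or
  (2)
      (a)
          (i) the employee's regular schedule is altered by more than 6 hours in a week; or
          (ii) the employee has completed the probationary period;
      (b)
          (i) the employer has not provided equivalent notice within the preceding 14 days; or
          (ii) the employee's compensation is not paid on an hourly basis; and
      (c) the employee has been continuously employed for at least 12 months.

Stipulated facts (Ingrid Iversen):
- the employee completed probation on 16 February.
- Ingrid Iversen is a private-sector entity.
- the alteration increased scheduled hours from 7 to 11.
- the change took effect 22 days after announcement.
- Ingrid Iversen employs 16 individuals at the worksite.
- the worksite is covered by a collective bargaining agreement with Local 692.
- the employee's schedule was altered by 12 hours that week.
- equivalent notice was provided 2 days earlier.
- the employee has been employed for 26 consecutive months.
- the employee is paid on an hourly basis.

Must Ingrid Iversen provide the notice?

No — not required.

(i) hours reduced — not met.
(ii) no CBA — not met.
(iii) not (≥ 5 at site) — not met.
(a): F OR F OR F → false.
(b) not (public agency) — met.
(1) = F AND T = false.
(i) schedule shift > 6h — satisfied.
(ii) past probation — satisfied.
(a): T OR T → true.
(i) no recent notice — fails.
(ii) not (hourly-paid) — not met.
So (b) is not satisfied (F OR F).
(c) tenure ≥ 12 mo. — holds.
(2): T AND F AND T → false.
Overall = F OR F = false.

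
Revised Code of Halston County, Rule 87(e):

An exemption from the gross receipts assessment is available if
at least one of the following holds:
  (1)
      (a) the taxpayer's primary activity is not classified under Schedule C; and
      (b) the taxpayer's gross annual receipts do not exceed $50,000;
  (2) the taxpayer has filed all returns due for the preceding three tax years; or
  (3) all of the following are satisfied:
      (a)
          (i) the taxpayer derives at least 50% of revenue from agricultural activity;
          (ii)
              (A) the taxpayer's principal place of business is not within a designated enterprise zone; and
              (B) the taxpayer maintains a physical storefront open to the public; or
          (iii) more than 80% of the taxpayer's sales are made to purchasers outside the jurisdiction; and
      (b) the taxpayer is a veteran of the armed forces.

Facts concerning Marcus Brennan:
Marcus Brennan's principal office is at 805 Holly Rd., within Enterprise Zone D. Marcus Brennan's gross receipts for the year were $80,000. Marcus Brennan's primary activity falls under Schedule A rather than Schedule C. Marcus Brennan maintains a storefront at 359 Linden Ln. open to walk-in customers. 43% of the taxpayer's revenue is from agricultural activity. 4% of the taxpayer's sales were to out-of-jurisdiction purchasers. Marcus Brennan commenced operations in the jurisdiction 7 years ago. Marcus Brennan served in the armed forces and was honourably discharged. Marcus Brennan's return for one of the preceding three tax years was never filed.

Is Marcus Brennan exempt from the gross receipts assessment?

(a) not (Schedule C activity) — satisfied.
(b) receipts ≤ $50,000 — fails.
(1) = T AND F = false.
(2) returns current — fails.
(i) ≥50% agricultural — fails.
(A) not (in enterprise zone) — not satisfied.
(B) has storefront — met.
(ii) = F AND T = false.
(iii) >80% out-of-jur. sales — fails.
(a): F OR F OR F → false.
(b) veteran — holds.
So (3) is not satisfied (F AND T).
So Overall is not satisfied (F OR F OR F).

No — not exempt.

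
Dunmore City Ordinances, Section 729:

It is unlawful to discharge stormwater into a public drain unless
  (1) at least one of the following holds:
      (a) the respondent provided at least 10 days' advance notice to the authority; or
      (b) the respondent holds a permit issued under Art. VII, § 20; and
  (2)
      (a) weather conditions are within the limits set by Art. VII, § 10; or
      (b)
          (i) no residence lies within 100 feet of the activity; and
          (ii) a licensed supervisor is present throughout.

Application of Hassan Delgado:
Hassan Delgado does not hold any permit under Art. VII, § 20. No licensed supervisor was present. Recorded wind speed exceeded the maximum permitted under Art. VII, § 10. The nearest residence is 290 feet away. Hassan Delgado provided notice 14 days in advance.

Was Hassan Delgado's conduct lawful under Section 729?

No — unlawful.

(a) ≥10 days' notice — satisfied.
(b) holds permit — not met.
(1): T OR F → true.
(a) weather ok — not satisfied.
(i) no residence in 100 ft — holds.
(ii) supervisor present — not met.
(b) = T AND F = false.
(2) = F OR F = false.
Overall = T AND F = false.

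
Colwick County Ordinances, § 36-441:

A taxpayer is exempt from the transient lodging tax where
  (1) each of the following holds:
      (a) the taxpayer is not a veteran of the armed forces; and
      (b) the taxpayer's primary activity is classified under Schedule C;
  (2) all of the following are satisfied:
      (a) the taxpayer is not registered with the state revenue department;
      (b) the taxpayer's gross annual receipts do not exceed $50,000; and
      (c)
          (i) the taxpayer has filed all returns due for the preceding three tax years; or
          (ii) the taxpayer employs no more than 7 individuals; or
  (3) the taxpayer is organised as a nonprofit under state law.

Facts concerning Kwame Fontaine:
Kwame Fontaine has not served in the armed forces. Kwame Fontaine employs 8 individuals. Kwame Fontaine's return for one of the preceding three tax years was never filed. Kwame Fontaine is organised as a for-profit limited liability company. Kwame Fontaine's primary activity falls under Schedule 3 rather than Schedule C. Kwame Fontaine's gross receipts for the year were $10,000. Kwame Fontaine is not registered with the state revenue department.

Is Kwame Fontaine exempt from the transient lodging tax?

(a) not (veteran) — holds.
(b) Schedule C activity — not satisfied.
(1) = T AND F = false.
(a) not (state-registered) — met.
(b) receipts ≤ $50,000 — holds.
(i) returns current — fails.
(ii) ≤ 7 employees — fails.
(c) = F OR F = false.
(2) = T AND T AND F = false.
(3) nonprofit — fails.
Overall: F OR F OR F → false.

No — not exempt.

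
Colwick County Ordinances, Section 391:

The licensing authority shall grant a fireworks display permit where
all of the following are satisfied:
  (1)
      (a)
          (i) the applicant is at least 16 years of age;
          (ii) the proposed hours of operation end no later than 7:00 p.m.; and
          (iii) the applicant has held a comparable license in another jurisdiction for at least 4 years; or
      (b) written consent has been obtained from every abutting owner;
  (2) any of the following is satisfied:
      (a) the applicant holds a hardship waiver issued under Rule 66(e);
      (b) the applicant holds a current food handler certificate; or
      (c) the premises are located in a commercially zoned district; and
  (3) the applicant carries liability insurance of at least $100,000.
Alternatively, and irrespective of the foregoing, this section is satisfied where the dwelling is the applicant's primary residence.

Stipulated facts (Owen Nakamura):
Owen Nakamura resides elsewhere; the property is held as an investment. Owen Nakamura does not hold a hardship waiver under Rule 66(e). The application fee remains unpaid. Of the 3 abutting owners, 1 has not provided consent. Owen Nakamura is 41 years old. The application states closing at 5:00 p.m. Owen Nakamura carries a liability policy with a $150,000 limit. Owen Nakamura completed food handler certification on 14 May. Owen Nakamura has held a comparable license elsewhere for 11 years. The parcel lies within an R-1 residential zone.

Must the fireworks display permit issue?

(i) age ≥ 16 — satisfied.
(ii) closes by 7 p.m. — holds.
(iii) prior license ≥ 4 yr — holds.
(a): T AND T AND T → true.
(b) all abutters consent — fails.
(1) = T OR F = true.
(a) hardship waiver — not met.
(b) food handler cert. — met.
(c) commercially zoned — fails.
So (2) is satisfied (F OR T OR F).
(3) insurance ≥ $100,000 — satisfied.
Overall: T AND T AND T → true.
Exception (primary residence) — not satisfied.
Result: main true OR exception false → true.

Yes — granted.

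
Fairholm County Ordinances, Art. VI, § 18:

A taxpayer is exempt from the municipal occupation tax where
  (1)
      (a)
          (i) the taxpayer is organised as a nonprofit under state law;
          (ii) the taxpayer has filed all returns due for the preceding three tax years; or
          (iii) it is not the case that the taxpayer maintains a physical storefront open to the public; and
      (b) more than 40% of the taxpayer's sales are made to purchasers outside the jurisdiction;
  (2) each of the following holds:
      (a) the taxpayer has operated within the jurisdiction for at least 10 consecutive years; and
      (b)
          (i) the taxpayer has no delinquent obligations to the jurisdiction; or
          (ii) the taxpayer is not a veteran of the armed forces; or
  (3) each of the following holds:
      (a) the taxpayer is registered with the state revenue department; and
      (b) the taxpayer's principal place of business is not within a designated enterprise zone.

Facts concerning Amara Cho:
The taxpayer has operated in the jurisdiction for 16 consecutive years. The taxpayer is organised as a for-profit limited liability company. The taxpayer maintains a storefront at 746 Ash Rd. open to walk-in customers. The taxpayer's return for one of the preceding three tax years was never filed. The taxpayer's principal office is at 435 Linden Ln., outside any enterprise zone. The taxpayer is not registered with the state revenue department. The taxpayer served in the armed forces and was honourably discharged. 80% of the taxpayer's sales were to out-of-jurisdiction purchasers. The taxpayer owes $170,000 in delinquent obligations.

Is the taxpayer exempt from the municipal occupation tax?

No — not exempt.

(i) nonprofit — not satisfied.
(ii) returns current — fails.
(iii) not (has storefront) — not satisfied.
(a) = F OR F OR F = false.
(b) >40% out-of-jur. sales — holds.
(1): F AND T → false.
(a) ≥ 10 yrs in jurisdiction — holds.
(i) no delinquency — not satisfied.
(ii) not (veteran) — fails.
(b): F OR F → false.
So (2) is not satisfied (T AND F).
(a) state-registered — fails.
(b) not (in enterprise zone) — holds.
(3): F AND T → false.
So Overall is not satisfied (F OR F OR F).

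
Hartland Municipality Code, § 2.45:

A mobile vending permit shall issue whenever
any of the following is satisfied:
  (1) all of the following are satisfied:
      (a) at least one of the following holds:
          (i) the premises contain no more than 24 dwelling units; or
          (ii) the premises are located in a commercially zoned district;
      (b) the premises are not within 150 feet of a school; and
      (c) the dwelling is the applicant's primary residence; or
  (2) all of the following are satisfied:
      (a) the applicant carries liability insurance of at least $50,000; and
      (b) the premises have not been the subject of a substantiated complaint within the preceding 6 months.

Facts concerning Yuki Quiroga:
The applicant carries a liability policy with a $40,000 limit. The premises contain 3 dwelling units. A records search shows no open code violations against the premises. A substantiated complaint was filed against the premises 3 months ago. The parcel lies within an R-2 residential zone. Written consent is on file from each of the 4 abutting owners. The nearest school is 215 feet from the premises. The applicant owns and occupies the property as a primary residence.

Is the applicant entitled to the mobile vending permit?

(i) ≤ 24 units — satisfied.
(ii) commercially zoned — not satisfied.
(a) = T OR F = true.
(b) ≥150 ft from school — holds.
(c) primary residence — satisfied.
(1): T AND T AND T → true.
(a) insurance ≥ $50,000 — not met.
(b) no complaint in 6 mo. — not satisfied.
(2) = F AND F = false.
Overall = T OR F = true.

Yes — granted.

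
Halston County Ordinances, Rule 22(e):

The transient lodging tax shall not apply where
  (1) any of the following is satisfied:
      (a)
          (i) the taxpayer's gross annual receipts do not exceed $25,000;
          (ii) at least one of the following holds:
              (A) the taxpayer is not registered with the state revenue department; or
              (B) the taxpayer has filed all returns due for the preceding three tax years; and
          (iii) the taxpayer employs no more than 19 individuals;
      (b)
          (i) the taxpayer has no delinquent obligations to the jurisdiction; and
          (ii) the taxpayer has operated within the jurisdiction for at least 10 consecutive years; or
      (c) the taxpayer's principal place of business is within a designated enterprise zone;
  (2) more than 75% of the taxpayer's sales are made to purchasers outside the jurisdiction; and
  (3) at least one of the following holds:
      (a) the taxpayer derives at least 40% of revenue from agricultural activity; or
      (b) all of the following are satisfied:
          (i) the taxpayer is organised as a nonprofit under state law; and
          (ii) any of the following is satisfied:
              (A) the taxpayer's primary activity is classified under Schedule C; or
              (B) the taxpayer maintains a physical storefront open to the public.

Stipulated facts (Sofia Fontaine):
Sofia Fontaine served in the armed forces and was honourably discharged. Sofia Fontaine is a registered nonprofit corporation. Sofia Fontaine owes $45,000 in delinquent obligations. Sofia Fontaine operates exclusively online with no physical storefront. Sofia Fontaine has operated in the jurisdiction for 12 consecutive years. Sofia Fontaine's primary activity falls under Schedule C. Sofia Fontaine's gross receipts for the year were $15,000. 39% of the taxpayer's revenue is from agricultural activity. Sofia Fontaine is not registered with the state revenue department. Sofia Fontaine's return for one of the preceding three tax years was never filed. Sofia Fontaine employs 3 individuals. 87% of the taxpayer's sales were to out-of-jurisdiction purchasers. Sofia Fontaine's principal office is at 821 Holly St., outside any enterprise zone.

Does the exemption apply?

(i) receipts ≤ $25,000 — satisfied.
(A) not (state-registered) — holds.
(B) returns current — not satisfied.
(ii): T OR F → true.
(iii) ≤ 19 employees — holds.
(a): T AND T AND T → true.
(i) no delinquency — fails.
(ii) ≥ 10 yrs in jurisdiction — satisfied.
(b): F AND T → false.
(c) in enterprise zone — fails.
(1) = T OR F OR F = true.
(2) >75% out-of-jur. sales — met.
(a) ≥40% agricultural — not met.
(i) nonprofit — holds.
(A) Schedule C activity — holds.
(B) has storefront — fails.
(ii): T OR F → true.
(b) = T AND T = true.
(3): F OR T → true.
So Overall is satisfied (T AND T AND T).

Yes — exempt.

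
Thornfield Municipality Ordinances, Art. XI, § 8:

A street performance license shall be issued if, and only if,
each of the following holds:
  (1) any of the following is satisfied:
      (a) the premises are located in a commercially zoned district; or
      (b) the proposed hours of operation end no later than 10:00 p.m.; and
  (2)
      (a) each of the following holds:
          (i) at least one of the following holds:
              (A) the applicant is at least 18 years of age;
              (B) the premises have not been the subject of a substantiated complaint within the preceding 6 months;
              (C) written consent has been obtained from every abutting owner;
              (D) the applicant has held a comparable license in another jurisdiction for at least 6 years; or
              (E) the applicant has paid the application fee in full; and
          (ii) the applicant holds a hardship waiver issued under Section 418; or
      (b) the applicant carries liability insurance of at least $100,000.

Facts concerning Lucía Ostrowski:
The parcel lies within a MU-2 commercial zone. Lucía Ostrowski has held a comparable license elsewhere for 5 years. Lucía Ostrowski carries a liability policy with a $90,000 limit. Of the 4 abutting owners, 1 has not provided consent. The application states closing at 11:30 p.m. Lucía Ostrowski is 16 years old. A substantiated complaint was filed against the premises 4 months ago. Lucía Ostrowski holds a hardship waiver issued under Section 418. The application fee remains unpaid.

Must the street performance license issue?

(a) commercially zoned — met.
(b) closes by 10 p.m. — fails.
(1): T OR F → true.
(A) age ≥ 18 — not met.
(B) no complaint in 6 mo. — fails.
(C) all abutters consent — fails.
(D) prior license ≥ 6 yr — not met.
(E) fee paid — fails.
(i) = F OR F OR F OR F OR F = false.
(ii) hardship waiver — holds.
(a): F AND T → false.
(b) insurance ≥ $100,000 — fails.
(2): F OR F → false.
Overall = T AND F = false.

No — denied.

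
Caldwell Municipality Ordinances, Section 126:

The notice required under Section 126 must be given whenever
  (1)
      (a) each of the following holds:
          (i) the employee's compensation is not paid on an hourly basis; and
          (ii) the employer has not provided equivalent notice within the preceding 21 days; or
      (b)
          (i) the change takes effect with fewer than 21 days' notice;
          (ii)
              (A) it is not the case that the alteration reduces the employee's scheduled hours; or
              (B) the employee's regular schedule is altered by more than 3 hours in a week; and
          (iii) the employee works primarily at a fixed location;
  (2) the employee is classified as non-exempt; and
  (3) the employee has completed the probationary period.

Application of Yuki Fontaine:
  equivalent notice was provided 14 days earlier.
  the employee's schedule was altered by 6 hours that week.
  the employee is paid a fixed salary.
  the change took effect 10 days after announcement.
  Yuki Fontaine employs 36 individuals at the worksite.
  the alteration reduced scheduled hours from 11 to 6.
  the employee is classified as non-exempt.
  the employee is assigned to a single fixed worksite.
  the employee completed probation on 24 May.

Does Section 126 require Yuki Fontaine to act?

Yes — required.

(i) not (hourly-paid) — met.
(ii) no recent notice — fails.
(a): T AND F → false.
(i) < 21 days' notice — satisfied.
(A) not (hours reduced) — not satisfied.
(B) schedule shift > 3h — met.
So (ii) is satisfied (F OR T).
(iii) fixed location — satisfied.
(b) = T AND T AND T = true.
So (1) is satisfied (F OR T).
(2) non-exempt — satisfied.
(3) past probation — satisfied.
Overall = T AND T AND T = true.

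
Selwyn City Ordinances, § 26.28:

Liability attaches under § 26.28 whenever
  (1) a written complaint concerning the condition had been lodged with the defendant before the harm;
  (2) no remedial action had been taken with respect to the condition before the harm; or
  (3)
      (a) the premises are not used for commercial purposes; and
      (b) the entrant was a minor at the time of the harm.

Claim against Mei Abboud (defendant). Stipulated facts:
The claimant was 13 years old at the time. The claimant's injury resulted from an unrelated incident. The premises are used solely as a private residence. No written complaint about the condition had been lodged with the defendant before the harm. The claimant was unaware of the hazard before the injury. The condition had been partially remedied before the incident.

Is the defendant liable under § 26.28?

(1) complaint lodged — not satisfied.
(2) no remedial action — not met.
(a) not (commercial use) — met.
(b) entrant a minor — satisfied.
(3): T AND T → true.
Overall: F OR F OR T → true.

Yes — liable.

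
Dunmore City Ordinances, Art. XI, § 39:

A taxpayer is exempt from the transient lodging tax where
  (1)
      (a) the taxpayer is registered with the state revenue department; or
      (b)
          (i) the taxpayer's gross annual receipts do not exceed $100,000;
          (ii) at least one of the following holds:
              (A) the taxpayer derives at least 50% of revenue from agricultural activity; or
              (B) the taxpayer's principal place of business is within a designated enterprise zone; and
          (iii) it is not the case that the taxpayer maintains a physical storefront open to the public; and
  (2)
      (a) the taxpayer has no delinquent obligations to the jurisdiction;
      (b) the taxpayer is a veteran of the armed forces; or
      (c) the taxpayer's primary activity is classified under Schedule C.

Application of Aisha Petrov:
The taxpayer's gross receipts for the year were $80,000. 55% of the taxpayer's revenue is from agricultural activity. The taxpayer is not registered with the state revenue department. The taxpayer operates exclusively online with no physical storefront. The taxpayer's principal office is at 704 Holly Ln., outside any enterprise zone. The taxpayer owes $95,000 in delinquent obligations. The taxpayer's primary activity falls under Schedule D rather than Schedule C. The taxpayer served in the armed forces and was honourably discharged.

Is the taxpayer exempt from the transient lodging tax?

Yes — exempt.

(a) state-registered — not satisfied.
(i) receipts ≤ $100,000 — satisfied.
(A) ≥50% agricultural — holds.
(B) in enterprise zone — not met.
So (ii) is satisfied (T OR F).
(iii) not (has storefront) — met.
(b): T AND T AND T → true.
(1): F OR T → true.
(a) no delinquency — not met.
(b) veteran — met.
(c) Schedule C activity — not met.
(2): F OR T OR F → true.
Overall: T AND T → true.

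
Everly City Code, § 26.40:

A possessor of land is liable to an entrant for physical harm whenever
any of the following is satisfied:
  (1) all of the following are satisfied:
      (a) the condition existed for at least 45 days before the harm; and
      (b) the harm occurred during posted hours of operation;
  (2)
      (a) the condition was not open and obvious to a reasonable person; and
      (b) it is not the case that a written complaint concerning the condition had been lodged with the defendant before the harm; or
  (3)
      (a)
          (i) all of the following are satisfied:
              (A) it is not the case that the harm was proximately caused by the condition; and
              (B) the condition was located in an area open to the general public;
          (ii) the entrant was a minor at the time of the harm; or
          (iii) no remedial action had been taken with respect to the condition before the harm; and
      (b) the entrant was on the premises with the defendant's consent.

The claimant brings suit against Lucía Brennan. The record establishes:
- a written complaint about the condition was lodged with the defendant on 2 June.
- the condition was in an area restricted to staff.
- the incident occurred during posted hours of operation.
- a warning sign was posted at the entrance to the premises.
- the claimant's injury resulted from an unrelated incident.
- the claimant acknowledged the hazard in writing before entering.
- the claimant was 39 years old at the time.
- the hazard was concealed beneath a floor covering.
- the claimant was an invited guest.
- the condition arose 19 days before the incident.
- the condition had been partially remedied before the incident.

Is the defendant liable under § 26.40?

(a) condition ≥45 days old — not met.
(b) during posted hours — holds.
So (1) is not satisfied (F AND T).
(a) not open/obvious — met.
(b) not (complaint lodged) — not met.
(2) = T AND F = false.
(A) not (proximate cause) — satisfied.
(B) public area — not met.
So (i) is not satisfied (T AND F).
(ii) entrant a minor — fails.
(iii) no remedial action — not met.
So (a) is not satisfied (F OR F OR F).
(b) consent to enter — met.
(3) = F AND T = false.
Overall = F OR F OR F = false.

No — not liable.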